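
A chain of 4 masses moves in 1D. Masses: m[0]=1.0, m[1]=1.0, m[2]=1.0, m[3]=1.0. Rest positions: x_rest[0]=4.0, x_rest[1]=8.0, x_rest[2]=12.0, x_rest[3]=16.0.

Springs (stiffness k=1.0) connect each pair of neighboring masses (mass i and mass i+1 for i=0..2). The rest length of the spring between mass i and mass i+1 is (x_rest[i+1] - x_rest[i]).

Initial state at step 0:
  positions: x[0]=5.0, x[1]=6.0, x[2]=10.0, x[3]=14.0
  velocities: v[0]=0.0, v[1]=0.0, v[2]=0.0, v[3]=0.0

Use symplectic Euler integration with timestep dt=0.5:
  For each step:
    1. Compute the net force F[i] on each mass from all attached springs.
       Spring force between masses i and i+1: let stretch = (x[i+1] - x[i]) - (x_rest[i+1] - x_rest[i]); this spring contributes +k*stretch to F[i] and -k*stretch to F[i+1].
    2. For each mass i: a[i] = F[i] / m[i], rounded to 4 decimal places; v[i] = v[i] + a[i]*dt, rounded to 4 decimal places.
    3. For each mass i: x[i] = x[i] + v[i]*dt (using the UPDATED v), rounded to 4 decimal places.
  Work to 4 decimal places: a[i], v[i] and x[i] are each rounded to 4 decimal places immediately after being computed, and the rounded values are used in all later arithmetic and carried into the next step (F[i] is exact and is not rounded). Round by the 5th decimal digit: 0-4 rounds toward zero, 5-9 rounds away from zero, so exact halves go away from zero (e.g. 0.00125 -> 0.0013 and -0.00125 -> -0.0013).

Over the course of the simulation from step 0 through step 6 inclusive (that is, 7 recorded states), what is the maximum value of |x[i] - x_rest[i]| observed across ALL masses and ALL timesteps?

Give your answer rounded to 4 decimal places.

Answer: 2.3516

Derivation:
Step 0: x=[5.0000 6.0000 10.0000 14.0000] v=[0.0000 0.0000 0.0000 0.0000]
Step 1: x=[4.2500 6.7500 10.0000 14.0000] v=[-1.5000 1.5000 0.0000 0.0000]
Step 2: x=[3.1250 7.6875 10.1875 14.0000] v=[-2.2500 1.8750 0.3750 0.0000]
Step 3: x=[2.1406 8.1094 10.7032 14.0469] v=[-1.9688 0.8438 1.0313 0.0938]
Step 4: x=[1.6484 7.6876 11.4064 14.2579] v=[-0.9844 -0.8437 1.4063 0.4220]
Step 5: x=[1.6660 6.6857 11.8928 14.7561] v=[0.0352 -2.0039 0.9727 0.9963]
Step 6: x=[1.9386 5.7306 11.7932 15.5385] v=[0.5451 -1.9102 -0.1992 1.5647]
Max displacement = 2.3516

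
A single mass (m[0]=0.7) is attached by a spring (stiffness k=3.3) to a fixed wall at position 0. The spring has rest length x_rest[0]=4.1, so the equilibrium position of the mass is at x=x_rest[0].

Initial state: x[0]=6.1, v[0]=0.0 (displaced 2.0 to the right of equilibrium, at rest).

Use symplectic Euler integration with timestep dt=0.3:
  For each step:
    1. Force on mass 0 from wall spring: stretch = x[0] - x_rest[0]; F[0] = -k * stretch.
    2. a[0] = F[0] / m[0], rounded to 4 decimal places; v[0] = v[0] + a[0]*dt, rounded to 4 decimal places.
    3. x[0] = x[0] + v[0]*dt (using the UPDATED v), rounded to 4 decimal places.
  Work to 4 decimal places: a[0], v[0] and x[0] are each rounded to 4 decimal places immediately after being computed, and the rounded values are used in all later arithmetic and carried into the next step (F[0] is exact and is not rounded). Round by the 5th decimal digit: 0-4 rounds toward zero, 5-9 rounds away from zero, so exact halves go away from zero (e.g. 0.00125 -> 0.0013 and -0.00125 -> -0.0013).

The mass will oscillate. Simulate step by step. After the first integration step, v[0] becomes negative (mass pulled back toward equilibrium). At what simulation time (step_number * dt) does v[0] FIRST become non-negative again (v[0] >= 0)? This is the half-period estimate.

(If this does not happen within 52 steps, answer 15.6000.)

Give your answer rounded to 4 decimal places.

Step 0: x=[6.1000] v=[0.0000]
Step 1: x=[5.2514] v=[-2.8286]
Step 2: x=[3.9143] v=[-4.4570]
Step 3: x=[2.6560] v=[-4.1944]
Step 4: x=[2.0103] v=[-2.1522]
Step 5: x=[2.2513] v=[0.8032]
First v>=0 after going negative at step 5, time=1.5000

Answer: 1.5000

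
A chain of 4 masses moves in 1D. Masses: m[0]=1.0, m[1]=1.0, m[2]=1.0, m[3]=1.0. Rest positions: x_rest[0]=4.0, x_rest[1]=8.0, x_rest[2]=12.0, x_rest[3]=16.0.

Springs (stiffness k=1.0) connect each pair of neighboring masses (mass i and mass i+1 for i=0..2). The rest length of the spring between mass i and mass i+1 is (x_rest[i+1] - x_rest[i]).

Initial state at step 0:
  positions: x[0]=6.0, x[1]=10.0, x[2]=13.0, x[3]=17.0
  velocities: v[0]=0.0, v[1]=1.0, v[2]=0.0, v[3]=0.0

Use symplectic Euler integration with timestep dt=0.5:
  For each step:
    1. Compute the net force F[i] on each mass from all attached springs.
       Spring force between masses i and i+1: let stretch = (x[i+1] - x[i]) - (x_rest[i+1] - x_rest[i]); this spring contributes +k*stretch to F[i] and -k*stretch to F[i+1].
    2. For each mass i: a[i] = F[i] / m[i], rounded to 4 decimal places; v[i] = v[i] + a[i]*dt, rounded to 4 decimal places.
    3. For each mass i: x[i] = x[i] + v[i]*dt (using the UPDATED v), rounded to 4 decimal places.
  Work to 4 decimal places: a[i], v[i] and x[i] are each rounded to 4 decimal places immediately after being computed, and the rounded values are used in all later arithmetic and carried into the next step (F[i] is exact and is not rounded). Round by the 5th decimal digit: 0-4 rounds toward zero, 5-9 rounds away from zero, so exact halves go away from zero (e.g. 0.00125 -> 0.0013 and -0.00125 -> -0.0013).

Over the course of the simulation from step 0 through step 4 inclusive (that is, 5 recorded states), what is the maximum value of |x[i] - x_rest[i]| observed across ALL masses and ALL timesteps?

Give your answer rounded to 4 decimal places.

Step 0: x=[6.0000 10.0000 13.0000 17.0000] v=[0.0000 1.0000 0.0000 0.0000]
Step 1: x=[6.0000 10.2500 13.2500 17.0000] v=[0.0000 0.5000 0.5000 0.0000]
Step 2: x=[6.0625 10.1875 13.6875 17.0625] v=[0.1250 -0.1250 0.8750 0.1250]
Step 3: x=[6.1563 9.9688 14.0938 17.2813] v=[0.1875 -0.4375 0.8125 0.4375]
Step 4: x=[6.2032 9.8282 14.2657 17.7032] v=[0.0938 -0.2813 0.3438 0.8438]
Max displacement = 2.2657

Answer: 2.2657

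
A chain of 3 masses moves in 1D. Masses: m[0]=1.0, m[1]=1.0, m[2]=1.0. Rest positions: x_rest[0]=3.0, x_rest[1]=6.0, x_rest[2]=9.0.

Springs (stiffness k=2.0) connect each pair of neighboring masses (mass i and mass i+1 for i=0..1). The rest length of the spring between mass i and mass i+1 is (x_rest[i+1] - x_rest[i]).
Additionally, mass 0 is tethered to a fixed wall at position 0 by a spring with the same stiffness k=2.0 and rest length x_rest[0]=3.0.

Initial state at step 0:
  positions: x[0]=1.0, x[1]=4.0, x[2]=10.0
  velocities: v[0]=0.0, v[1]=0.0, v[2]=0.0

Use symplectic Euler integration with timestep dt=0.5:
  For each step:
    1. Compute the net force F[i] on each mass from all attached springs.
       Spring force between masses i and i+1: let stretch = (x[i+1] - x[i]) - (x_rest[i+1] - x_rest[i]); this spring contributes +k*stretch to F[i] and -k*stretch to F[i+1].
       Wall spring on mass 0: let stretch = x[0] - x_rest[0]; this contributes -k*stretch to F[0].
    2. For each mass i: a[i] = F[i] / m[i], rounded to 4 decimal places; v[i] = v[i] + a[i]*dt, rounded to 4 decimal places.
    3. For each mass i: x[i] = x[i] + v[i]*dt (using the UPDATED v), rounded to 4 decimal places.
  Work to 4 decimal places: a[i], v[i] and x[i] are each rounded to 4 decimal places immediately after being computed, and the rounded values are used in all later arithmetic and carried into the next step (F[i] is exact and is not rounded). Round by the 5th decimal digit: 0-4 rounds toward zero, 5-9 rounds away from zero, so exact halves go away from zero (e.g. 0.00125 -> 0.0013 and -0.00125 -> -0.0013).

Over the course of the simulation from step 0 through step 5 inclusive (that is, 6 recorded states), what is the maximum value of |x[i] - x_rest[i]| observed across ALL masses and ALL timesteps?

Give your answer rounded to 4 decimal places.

Step 0: x=[1.0000 4.0000 10.0000] v=[0.0000 0.0000 0.0000]
Step 1: x=[2.0000 5.5000 8.5000] v=[2.0000 3.0000 -3.0000]
Step 2: x=[3.7500 6.7500 7.0000] v=[3.5000 2.5000 -3.0000]
Step 3: x=[5.1250 6.6250 6.8750] v=[2.7500 -0.2500 -0.2500]
Step 4: x=[4.6875 5.8750 8.1250] v=[-0.8750 -1.5000 2.5000]
Step 5: x=[2.5000 5.6563 9.7500] v=[-4.3750 -0.4375 3.2500]
Max displacement = 2.1250

Answer: 2.1250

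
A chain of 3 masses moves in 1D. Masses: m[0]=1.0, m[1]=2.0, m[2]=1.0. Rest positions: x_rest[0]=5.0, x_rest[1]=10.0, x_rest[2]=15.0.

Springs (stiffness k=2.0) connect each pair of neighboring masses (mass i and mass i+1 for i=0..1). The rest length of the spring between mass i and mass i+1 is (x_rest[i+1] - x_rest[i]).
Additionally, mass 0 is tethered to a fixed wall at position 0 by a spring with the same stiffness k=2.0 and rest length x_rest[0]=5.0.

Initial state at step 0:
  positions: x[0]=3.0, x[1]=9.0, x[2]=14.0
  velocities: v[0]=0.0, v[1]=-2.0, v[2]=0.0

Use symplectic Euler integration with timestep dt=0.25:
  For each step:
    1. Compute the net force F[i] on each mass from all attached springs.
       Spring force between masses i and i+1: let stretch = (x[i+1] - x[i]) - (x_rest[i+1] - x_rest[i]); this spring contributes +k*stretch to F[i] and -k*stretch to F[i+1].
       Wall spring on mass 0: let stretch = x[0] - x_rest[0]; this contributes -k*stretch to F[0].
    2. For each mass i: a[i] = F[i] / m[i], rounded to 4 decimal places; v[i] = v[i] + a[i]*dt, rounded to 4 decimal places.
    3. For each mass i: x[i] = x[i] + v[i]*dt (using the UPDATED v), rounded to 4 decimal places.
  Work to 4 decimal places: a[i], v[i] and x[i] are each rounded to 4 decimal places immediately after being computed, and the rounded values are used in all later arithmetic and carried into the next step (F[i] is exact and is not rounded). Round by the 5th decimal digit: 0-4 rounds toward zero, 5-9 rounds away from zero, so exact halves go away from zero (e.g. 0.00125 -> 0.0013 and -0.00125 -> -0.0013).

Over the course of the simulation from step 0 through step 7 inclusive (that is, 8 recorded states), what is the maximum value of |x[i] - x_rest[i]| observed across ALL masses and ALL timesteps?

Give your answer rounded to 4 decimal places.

Step 0: x=[3.0000 9.0000 14.0000] v=[0.0000 -2.0000 0.0000]
Step 1: x=[3.3750 8.4375 14.0000] v=[1.5000 -2.2500 0.0000]
Step 2: x=[3.9610 7.9063 13.9297] v=[2.3438 -2.1250 -0.2813]
Step 3: x=[4.5450 7.5049 13.7315] v=[2.3360 -1.6055 -0.7930]
Step 4: x=[4.9309 7.3077 13.3799] v=[1.5435 -0.7888 -1.4063]
Step 5: x=[4.9975 7.3415 12.8943] v=[0.2665 0.1351 -1.9424]
Step 6: x=[4.7324 7.5758 12.3396] v=[-1.0603 0.9373 -2.2188]
Step 7: x=[4.2312 7.9302 11.8144] v=[-2.0048 1.4174 -2.1007]
Max displacement = 3.1856

Answer: 3.1856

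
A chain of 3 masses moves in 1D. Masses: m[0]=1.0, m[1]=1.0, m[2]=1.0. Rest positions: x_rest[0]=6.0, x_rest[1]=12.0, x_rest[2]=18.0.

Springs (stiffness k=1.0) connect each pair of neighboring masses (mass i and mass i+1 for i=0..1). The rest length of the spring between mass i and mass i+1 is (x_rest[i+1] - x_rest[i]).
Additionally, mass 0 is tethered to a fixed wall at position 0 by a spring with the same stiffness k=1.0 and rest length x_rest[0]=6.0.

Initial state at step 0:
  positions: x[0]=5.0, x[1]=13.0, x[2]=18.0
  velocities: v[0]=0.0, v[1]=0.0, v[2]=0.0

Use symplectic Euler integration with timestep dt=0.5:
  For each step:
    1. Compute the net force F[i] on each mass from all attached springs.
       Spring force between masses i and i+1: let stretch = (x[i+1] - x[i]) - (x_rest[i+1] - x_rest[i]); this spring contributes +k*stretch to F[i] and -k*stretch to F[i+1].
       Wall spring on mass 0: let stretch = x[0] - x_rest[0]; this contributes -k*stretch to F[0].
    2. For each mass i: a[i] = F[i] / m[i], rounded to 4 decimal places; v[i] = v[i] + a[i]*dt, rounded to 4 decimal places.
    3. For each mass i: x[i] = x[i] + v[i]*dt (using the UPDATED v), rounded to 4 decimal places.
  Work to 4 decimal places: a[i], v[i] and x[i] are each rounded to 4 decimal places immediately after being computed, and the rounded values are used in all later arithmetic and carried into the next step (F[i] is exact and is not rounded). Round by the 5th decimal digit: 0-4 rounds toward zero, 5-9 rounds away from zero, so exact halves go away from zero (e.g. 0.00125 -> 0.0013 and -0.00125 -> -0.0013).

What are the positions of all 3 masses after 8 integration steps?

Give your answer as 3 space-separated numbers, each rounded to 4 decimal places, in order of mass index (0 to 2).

Step 0: x=[5.0000 13.0000 18.0000] v=[0.0000 0.0000 0.0000]
Step 1: x=[5.7500 12.2500 18.2500] v=[1.5000 -1.5000 0.5000]
Step 2: x=[6.6875 11.3750 18.5000] v=[1.8750 -1.7500 0.5000]
Step 3: x=[7.1250 11.1094 18.4688] v=[0.8750 -0.5313 -0.0625]
Step 4: x=[6.7774 11.6875 18.0977] v=[-0.6953 1.1562 -0.7422]
Step 5: x=[5.9629 12.6407 17.6241] v=[-1.6290 1.9063 -0.9473]
Step 6: x=[5.3271 13.1703 17.4046] v=[-1.2716 1.0591 -0.4390]
Step 7: x=[5.3203 12.7976 17.6266] v=[-0.0136 -0.7454 0.4439]
Step 8: x=[5.8528 11.7628 18.1413] v=[1.0649 -2.0696 1.0294]

Answer: 5.8528 11.7628 18.1413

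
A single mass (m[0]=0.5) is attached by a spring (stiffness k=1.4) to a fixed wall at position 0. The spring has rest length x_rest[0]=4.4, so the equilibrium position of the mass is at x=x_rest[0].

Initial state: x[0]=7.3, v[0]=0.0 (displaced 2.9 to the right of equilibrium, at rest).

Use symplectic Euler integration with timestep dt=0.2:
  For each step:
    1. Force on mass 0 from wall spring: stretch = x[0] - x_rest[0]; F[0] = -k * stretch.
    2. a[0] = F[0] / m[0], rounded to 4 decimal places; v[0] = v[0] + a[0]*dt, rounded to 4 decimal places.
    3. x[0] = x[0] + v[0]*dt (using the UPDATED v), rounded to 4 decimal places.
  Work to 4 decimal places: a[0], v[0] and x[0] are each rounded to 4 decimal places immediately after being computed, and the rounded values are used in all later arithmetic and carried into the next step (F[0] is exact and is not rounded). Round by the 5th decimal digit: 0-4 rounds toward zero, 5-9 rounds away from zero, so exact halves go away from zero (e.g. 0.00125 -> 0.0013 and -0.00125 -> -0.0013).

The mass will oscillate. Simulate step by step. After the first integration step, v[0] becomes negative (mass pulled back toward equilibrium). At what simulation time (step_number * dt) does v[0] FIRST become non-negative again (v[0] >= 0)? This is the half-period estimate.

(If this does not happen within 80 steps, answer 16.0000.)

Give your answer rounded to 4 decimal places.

Answer: 2.0000

Derivation:
Step 0: x=[7.3000] v=[0.0000]
Step 1: x=[6.9752] v=[-1.6240]
Step 2: x=[6.3620] v=[-3.0661]
Step 3: x=[5.5290] v=[-4.1648]
Step 4: x=[4.5696] v=[-4.7970]
Step 5: x=[3.5912] v=[-4.8920]
Step 6: x=[2.7034] v=[-4.4391]
Step 7: x=[2.0056] v=[-3.4890]
Step 8: x=[1.5760] v=[-2.1481]
Step 9: x=[1.4627] v=[-0.5667]
Step 10: x=[1.6783] v=[1.0782]
First v>=0 after going negative at step 10, time=2.0000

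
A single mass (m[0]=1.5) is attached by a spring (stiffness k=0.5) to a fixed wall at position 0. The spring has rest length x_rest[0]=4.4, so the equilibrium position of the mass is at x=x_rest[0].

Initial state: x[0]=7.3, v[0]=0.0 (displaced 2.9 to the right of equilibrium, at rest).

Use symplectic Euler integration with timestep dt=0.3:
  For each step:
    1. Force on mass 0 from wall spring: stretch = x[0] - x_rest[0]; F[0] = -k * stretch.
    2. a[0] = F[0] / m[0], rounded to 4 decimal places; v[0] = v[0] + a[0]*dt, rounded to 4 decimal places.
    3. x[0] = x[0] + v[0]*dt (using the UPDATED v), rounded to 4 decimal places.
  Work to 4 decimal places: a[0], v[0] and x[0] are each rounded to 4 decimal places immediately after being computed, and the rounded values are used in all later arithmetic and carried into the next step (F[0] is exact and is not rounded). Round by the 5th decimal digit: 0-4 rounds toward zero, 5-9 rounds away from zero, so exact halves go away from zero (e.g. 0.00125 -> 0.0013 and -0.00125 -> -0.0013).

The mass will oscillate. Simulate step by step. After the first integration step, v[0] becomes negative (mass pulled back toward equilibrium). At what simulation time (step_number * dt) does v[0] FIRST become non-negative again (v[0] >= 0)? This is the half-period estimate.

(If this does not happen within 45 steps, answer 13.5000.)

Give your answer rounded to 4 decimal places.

Answer: 5.7000

Derivation:
Step 0: x=[7.3000] v=[0.0000]
Step 1: x=[7.2130] v=[-0.2900]
Step 2: x=[7.0416] v=[-0.5713]
Step 3: x=[6.7910] v=[-0.8355]
Step 4: x=[6.4686] v=[-1.0746]
Step 5: x=[6.0842] v=[-1.2815]
Step 6: x=[5.6492] v=[-1.4499]
Step 7: x=[5.1768] v=[-1.5748]
Step 8: x=[4.6811] v=[-1.6525]
Step 9: x=[4.1769] v=[-1.6806]
Step 10: x=[3.6794] v=[-1.6583]
Step 11: x=[3.2035] v=[-1.5862]
Step 12: x=[2.7635] v=[-1.4666]
Step 13: x=[2.3726] v=[-1.3030]
Step 14: x=[2.0425] v=[-1.1003]
Step 15: x=[1.7831] v=[-0.8646]
Step 16: x=[1.6022] v=[-0.6029]
Step 17: x=[1.5053] v=[-0.3231]
Step 18: x=[1.4952] v=[-0.0336]
Step 19: x=[1.5723] v=[0.2569]
First v>=0 after going negative at step 19, time=5.7000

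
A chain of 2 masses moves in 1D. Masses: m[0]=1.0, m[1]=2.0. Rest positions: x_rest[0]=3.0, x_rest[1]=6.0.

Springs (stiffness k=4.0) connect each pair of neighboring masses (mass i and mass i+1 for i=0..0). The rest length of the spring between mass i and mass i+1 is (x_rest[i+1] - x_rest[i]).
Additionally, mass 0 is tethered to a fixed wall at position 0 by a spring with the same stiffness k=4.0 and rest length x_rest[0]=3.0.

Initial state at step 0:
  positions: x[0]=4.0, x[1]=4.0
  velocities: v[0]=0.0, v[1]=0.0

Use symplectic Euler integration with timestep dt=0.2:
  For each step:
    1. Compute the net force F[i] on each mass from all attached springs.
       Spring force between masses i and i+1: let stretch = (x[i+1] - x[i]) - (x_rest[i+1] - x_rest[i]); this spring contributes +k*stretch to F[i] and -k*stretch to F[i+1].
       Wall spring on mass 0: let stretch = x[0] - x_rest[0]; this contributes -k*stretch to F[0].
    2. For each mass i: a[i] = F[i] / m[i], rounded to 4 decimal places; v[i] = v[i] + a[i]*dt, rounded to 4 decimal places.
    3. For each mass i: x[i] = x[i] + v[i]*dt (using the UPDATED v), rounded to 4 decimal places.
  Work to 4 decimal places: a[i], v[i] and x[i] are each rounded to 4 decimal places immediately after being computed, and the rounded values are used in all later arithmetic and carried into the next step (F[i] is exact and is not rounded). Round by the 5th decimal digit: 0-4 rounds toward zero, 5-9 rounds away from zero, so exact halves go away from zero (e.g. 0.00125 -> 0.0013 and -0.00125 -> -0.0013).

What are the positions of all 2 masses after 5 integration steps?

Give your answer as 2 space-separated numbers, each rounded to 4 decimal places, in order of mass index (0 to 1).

Step 0: x=[4.0000 4.0000] v=[0.0000 0.0000]
Step 1: x=[3.3600 4.2400] v=[-3.2000 1.2000]
Step 2: x=[2.3232 4.6496] v=[-5.1840 2.0480]
Step 3: x=[1.2869 5.1131] v=[-5.1814 2.3174]
Step 4: x=[0.6569 5.5105] v=[-3.1500 1.9869]
Step 5: x=[0.6984 5.7596] v=[0.2074 1.2455]

Answer: 0.6984 5.7596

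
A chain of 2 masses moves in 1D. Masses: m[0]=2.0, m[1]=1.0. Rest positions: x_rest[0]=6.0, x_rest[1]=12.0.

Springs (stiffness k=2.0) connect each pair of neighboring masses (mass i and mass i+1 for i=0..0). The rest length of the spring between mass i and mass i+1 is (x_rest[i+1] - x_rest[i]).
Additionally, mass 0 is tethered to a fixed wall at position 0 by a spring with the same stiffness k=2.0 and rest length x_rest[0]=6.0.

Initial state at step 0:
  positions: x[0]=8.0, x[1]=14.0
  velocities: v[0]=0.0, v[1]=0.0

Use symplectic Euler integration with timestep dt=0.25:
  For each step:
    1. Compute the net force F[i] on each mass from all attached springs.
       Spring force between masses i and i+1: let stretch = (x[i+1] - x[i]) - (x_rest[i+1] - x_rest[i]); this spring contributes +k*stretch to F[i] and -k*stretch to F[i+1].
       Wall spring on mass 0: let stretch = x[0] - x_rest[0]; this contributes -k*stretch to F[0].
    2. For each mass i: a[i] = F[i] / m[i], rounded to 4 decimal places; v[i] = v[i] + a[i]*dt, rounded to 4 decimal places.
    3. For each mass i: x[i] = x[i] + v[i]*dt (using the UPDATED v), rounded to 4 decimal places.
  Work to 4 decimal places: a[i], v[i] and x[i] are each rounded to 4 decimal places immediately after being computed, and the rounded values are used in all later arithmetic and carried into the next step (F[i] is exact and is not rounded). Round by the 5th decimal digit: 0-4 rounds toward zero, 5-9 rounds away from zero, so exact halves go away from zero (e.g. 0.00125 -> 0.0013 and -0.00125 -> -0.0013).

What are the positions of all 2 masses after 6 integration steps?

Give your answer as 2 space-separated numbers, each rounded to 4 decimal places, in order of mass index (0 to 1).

Answer: 6.2487 13.1979

Derivation:
Step 0: x=[8.0000 14.0000] v=[0.0000 0.0000]
Step 1: x=[7.8750 14.0000] v=[-0.5000 0.0000]
Step 2: x=[7.6406 13.9844] v=[-0.9375 -0.0625]
Step 3: x=[7.3252 13.9258] v=[-1.2617 -0.2344]
Step 4: x=[6.9645 13.7921] v=[-1.4429 -0.5347]
Step 5: x=[6.5952 13.5550] v=[-1.4771 -0.9485]
Step 6: x=[6.2487 13.1979] v=[-1.3860 -1.4284]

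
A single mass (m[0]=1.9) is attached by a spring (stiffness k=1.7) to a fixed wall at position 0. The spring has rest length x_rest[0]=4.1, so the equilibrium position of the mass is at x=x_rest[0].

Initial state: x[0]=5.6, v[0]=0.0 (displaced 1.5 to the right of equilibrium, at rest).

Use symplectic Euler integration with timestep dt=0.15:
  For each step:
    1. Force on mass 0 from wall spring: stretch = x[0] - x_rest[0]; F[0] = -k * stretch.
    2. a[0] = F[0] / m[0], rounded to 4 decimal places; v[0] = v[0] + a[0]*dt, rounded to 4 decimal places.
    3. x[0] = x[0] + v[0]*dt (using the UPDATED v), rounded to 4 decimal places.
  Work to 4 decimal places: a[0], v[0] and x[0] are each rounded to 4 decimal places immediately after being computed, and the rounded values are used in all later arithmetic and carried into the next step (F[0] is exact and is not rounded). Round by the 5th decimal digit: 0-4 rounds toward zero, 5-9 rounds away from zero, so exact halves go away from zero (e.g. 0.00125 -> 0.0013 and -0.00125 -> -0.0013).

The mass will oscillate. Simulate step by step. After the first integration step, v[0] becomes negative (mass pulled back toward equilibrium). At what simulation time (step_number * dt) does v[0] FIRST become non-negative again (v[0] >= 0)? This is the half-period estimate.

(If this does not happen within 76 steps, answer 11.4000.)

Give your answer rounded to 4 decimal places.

Answer: 3.4500

Derivation:
Step 0: x=[5.6000] v=[0.0000]
Step 1: x=[5.5698] v=[-0.2013]
Step 2: x=[5.5100] v=[-0.3986]
Step 3: x=[5.4218] v=[-0.5878]
Step 4: x=[5.3070] v=[-0.7652]
Step 5: x=[5.1679] v=[-0.9272]
Step 6: x=[5.0073] v=[-1.0705]
Step 7: x=[4.8285] v=[-1.1923]
Step 8: x=[4.6350] v=[-1.2901]
Step 9: x=[4.4307] v=[-1.3619]
Step 10: x=[4.2198] v=[-1.4063]
Step 11: x=[4.0064] v=[-1.4224]
Step 12: x=[3.7949] v=[-1.4098]
Step 13: x=[3.5896] v=[-1.3689]
Step 14: x=[3.3945] v=[-1.3004]
Step 15: x=[3.2136] v=[-1.2057]
Step 16: x=[3.0506] v=[-1.0867]
Step 17: x=[2.9087] v=[-0.9459]
Step 18: x=[2.7908] v=[-0.7860]
Step 19: x=[2.6993] v=[-0.6103]
Step 20: x=[2.6360] v=[-0.4223]
Step 21: x=[2.6021] v=[-0.2258]
Step 22: x=[2.5984] v=[-0.0248]
Step 23: x=[2.6249] v=[0.1767]
First v>=0 after going negative at step 23, time=3.4500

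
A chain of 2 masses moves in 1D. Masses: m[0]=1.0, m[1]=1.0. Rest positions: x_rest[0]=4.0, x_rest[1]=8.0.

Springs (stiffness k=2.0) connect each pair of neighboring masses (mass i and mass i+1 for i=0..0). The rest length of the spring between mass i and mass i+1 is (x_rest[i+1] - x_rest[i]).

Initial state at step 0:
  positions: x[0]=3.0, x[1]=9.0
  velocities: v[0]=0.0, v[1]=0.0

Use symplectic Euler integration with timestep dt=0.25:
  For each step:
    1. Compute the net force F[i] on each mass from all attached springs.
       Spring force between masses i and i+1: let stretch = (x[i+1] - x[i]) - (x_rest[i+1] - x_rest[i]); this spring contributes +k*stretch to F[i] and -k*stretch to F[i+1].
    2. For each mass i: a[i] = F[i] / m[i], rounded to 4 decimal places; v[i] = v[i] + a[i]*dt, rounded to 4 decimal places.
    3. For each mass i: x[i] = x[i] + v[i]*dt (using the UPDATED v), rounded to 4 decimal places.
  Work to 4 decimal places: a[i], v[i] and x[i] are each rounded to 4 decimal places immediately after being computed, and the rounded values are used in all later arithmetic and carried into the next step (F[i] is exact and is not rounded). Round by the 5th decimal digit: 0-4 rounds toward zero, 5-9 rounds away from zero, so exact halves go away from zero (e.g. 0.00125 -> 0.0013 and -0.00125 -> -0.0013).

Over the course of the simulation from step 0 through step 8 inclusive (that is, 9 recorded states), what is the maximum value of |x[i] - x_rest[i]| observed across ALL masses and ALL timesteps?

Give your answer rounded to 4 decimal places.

Step 0: x=[3.0000 9.0000] v=[0.0000 0.0000]
Step 1: x=[3.2500 8.7500] v=[1.0000 -1.0000]
Step 2: x=[3.6875 8.3125] v=[1.7500 -1.7500]
Step 3: x=[4.2031 7.7969] v=[2.0625 -2.0625]
Step 4: x=[4.6680 7.3321] v=[1.8594 -1.8594]
Step 5: x=[4.9659 7.0342] v=[1.1915 -1.1915]
Step 6: x=[5.0223 6.9778] v=[0.2257 -0.2257]
Step 7: x=[4.8232 7.1770] v=[-0.7966 0.7966]
Step 8: x=[4.4183 7.5819] v=[-1.6197 1.6197]
Max displacement = 1.0223

Answer: 1.0223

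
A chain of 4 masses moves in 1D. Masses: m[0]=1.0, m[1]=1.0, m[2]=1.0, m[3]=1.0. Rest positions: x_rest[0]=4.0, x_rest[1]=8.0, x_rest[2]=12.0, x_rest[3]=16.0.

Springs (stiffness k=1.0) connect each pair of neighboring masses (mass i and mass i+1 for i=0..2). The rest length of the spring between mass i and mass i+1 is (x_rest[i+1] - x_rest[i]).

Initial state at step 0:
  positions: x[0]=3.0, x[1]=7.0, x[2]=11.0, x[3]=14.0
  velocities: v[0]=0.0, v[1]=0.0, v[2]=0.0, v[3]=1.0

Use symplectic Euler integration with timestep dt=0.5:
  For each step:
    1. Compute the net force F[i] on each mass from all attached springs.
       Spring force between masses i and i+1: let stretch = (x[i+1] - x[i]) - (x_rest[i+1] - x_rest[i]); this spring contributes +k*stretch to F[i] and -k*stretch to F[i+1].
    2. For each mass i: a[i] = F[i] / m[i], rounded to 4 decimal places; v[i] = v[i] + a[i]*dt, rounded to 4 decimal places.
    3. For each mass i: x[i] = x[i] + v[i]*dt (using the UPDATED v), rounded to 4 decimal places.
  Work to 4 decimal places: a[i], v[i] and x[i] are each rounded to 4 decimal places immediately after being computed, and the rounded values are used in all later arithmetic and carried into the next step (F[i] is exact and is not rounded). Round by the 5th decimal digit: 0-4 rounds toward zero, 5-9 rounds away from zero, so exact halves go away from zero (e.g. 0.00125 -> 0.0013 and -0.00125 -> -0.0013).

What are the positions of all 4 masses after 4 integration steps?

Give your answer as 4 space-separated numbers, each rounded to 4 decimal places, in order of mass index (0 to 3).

Step 0: x=[3.0000 7.0000 11.0000 14.0000] v=[0.0000 0.0000 0.0000 1.0000]
Step 1: x=[3.0000 7.0000 10.7500 14.7500] v=[0.0000 0.0000 -0.5000 1.5000]
Step 2: x=[3.0000 6.9375 10.5625 15.5000] v=[0.0000 -0.1250 -0.3750 1.5000]
Step 3: x=[2.9844 6.7969 10.7032 16.0157] v=[-0.0313 -0.2813 0.2813 1.0313]
Step 4: x=[2.9219 6.6797 11.1954 16.2033] v=[-0.1251 -0.2344 0.9844 0.3751]

Answer: 2.9219 6.6797 11.1954 16.2033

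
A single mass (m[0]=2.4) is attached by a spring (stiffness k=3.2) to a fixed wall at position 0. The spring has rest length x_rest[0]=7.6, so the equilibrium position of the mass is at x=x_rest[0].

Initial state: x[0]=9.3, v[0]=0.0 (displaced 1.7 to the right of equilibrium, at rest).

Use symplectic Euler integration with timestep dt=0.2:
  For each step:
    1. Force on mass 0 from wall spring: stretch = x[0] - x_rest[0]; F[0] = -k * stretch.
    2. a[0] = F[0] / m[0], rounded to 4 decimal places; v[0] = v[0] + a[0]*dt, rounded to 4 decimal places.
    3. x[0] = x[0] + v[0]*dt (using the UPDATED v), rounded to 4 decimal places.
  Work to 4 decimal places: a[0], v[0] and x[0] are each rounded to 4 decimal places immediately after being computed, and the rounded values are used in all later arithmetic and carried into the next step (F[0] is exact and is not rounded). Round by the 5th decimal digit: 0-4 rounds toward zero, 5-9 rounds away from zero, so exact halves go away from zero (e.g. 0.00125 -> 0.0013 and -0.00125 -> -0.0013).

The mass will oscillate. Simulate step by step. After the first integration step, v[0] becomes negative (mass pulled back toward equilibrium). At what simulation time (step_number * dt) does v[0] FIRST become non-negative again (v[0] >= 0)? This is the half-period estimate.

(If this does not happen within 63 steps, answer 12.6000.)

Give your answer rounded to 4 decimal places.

Answer: 2.8000

Derivation:
Step 0: x=[9.3000] v=[0.0000]
Step 1: x=[9.2093] v=[-0.4533]
Step 2: x=[9.0328] v=[-0.8824]
Step 3: x=[8.7799] v=[-1.2645]
Step 4: x=[8.4641] v=[-1.5791]
Step 5: x=[8.1022] v=[-1.8095]
Step 6: x=[7.7135] v=[-1.9434]
Step 7: x=[7.3188] v=[-1.9737]
Step 8: x=[6.9391] v=[-1.8987]
Step 9: x=[6.5946] v=[-1.7225]
Step 10: x=[6.3037] v=[-1.4544]
Step 11: x=[6.0820] v=[-1.1087]
Step 12: x=[5.9412] v=[-0.7039]
Step 13: x=[5.8889] v=[-0.2616]
Step 14: x=[5.9278] v=[0.1947]
First v>=0 after going negative at step 14, time=2.8000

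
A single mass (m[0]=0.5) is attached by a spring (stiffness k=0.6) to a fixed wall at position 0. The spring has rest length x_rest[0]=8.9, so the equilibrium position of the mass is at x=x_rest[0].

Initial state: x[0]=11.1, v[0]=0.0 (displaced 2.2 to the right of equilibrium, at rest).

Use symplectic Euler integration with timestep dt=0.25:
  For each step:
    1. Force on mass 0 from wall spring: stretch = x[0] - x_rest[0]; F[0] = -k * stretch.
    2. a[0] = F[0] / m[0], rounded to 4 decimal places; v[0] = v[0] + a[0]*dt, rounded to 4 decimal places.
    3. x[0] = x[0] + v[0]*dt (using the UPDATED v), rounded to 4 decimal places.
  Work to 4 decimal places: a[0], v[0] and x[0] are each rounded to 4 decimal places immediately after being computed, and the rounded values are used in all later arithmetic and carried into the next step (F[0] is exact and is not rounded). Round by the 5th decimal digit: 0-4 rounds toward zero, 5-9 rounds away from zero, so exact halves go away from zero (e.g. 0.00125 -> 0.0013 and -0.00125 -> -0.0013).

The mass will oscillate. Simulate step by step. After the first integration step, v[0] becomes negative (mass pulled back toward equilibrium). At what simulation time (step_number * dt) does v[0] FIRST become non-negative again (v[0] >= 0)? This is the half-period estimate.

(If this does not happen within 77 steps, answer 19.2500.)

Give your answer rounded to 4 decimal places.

Answer: 3.0000

Derivation:
Step 0: x=[11.1000] v=[0.0000]
Step 1: x=[10.9350] v=[-0.6600]
Step 2: x=[10.6174] v=[-1.2705]
Step 3: x=[10.1710] v=[-1.7857]
Step 4: x=[9.6293] v=[-2.1670]
Step 5: x=[9.0329] v=[-2.3858]
Step 6: x=[8.4265] v=[-2.4257]
Step 7: x=[7.8556] v=[-2.2837]
Step 8: x=[7.3630] v=[-1.9704]
Step 9: x=[6.9857] v=[-1.5093]
Step 10: x=[6.7520] v=[-0.9350]
Step 11: x=[6.6794] v=[-0.2906]
Step 12: x=[6.7733] v=[0.3756]
First v>=0 after going negative at step 12, time=3.0000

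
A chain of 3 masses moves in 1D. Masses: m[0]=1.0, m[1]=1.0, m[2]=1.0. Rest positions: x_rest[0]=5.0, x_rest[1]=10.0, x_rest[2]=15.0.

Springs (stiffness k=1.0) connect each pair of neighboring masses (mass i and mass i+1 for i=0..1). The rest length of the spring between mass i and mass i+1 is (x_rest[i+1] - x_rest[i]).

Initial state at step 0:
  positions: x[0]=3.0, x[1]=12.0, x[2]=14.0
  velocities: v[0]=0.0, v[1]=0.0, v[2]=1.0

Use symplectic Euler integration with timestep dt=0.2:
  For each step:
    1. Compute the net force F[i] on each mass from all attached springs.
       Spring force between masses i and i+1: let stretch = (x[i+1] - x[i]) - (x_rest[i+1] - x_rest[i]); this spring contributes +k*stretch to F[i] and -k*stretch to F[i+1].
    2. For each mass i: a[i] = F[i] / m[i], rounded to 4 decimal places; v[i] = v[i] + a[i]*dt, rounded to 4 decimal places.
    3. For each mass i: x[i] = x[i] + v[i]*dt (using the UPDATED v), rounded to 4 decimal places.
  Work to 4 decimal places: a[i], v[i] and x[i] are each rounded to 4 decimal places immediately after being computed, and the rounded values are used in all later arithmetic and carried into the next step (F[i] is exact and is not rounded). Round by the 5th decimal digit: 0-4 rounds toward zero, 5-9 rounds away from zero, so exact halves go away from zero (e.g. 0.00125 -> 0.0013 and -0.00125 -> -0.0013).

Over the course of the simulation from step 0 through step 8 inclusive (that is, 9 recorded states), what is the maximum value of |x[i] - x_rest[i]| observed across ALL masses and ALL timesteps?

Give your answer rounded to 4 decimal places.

Step 0: x=[3.0000 12.0000 14.0000] v=[0.0000 0.0000 1.0000]
Step 1: x=[3.1600 11.7200 14.3200] v=[0.8000 -1.4000 1.6000]
Step 2: x=[3.4624 11.2016 14.7360] v=[1.5120 -2.5920 2.0800]
Step 3: x=[3.8744 10.5150 15.2106] v=[2.0598 -3.4330 2.3731]
Step 4: x=[4.3520 9.7506 15.6974] v=[2.3879 -3.8220 2.4340]
Step 5: x=[4.8455 9.0081 16.1463] v=[2.4676 -3.7124 2.2446]
Step 6: x=[5.3055 8.3846 16.5097] v=[2.3001 -3.1173 1.8170]
Step 7: x=[5.6887 7.9630 16.7481] v=[1.9159 -2.1081 1.1920]
Step 8: x=[5.9629 7.8018 16.8351] v=[1.3708 -0.8059 0.4350]
Max displacement = 2.1982

Answer: 2.1982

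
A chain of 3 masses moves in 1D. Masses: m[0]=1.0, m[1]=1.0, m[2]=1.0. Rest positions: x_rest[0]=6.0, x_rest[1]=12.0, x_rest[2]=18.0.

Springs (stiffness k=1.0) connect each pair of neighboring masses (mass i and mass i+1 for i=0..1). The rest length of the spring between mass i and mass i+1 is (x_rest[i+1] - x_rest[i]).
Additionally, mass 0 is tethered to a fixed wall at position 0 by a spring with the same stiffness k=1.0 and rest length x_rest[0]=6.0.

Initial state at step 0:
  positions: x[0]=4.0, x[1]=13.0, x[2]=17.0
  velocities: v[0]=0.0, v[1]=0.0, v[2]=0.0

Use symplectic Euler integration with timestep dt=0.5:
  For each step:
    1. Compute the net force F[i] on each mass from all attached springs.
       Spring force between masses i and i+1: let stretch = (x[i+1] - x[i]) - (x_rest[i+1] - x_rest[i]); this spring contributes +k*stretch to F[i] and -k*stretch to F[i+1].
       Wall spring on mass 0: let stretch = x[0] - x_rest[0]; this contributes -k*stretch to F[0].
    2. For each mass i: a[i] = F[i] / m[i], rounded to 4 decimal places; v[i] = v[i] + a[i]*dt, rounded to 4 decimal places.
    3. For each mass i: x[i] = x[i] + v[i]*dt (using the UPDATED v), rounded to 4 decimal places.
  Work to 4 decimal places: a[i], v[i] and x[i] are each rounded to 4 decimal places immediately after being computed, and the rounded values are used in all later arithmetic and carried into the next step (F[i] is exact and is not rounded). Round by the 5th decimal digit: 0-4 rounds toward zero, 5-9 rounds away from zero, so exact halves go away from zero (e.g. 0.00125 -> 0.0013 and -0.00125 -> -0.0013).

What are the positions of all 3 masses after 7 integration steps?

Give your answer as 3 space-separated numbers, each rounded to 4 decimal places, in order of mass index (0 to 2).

Step 0: x=[4.0000 13.0000 17.0000] v=[0.0000 0.0000 0.0000]
Step 1: x=[5.2500 11.7500 17.5000] v=[2.5000 -2.5000 1.0000]
Step 2: x=[6.8125 10.3125 18.0625] v=[3.1250 -2.8750 1.1250]
Step 3: x=[7.5469 9.9375 18.1875] v=[1.4688 -0.7500 0.2500]
Step 4: x=[6.9922 11.0274 17.7500] v=[-1.1094 2.1797 -0.8750]
Step 5: x=[5.6983 12.7891 17.1319] v=[-2.5879 3.5234 -1.2363]
Step 6: x=[4.7525 13.8638 16.9281] v=[-1.8917 2.1494 -0.4077]
Step 7: x=[4.8964 13.4268 17.4582] v=[0.2877 -0.8741 1.0602]

Answer: 4.8964 13.4268 17.4582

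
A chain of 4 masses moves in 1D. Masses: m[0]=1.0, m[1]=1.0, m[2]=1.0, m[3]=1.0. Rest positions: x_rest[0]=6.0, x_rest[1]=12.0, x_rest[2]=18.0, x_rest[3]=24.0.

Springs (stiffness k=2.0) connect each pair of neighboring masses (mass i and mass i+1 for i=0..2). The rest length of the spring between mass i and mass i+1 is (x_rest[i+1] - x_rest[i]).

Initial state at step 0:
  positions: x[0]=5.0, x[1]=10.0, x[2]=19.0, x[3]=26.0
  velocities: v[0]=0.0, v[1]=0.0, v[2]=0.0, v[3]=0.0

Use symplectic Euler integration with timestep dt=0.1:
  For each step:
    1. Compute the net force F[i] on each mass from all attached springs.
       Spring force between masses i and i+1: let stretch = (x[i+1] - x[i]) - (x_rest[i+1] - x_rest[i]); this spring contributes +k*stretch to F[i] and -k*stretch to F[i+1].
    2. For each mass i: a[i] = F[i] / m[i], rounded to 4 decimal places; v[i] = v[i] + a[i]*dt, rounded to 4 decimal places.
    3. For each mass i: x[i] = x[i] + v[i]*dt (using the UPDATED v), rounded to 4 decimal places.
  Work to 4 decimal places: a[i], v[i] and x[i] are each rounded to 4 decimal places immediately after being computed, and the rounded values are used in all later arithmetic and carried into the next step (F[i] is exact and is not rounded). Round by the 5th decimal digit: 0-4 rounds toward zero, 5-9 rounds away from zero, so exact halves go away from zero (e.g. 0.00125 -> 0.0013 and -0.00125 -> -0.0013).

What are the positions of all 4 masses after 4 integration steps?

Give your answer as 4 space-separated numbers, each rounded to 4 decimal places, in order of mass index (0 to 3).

Step 0: x=[5.0000 10.0000 19.0000 26.0000] v=[0.0000 0.0000 0.0000 0.0000]
Step 1: x=[4.9800 10.0800 18.9600 25.9800] v=[-0.2000 0.8000 -0.4000 -0.2000]
Step 2: x=[4.9420 10.2356 18.8828 25.9396] v=[-0.3800 1.5560 -0.7720 -0.4040]
Step 3: x=[4.8899 10.4583 18.7738 25.8781] v=[-0.5213 2.2267 -1.0901 -0.6154]
Step 4: x=[4.8291 10.7359 18.6406 25.7945] v=[-0.6076 2.7761 -1.3323 -0.8363]

Answer: 4.8291 10.7359 18.6406 25.7945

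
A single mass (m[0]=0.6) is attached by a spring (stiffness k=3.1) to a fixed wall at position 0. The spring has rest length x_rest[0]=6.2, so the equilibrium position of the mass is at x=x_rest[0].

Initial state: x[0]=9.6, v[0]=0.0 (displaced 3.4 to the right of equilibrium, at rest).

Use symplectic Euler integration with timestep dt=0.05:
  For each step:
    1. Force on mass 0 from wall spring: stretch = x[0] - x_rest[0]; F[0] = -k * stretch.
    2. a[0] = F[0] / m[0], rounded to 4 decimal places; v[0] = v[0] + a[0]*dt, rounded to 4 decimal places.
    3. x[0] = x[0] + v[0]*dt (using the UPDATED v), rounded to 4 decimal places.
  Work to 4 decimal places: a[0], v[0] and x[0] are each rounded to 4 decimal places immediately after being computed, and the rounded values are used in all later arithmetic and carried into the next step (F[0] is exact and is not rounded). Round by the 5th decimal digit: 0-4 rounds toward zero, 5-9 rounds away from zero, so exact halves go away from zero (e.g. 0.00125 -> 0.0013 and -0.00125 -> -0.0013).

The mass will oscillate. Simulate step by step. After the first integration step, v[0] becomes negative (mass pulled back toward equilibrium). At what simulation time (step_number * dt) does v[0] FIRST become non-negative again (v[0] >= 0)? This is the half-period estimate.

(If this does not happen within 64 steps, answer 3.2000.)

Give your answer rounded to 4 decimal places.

Answer: 1.4000

Derivation:
Step 0: x=[9.6000] v=[0.0000]
Step 1: x=[9.5561] v=[-0.8783]
Step 2: x=[9.4688] v=[-1.7453]
Step 3: x=[9.3393] v=[-2.5897]
Step 4: x=[9.1693] v=[-3.4007]
Step 5: x=[8.9609] v=[-4.1678]
Step 6: x=[8.7169] v=[-4.8810]
Step 7: x=[8.4403] v=[-5.5312]
Step 8: x=[8.1348] v=[-6.1099]
Step 9: x=[7.8043] v=[-6.6097]
Step 10: x=[7.4531] v=[-7.0241]
Step 11: x=[7.0857] v=[-7.3478]
Step 12: x=[6.7069] v=[-7.5766]
Step 13: x=[6.3215] v=[-7.7076]
Step 14: x=[5.9346] v=[-7.7390]
Step 15: x=[5.5511] v=[-7.6704]
Step 16: x=[5.1760] v=[-7.5028]
Step 17: x=[4.8141] v=[-7.2383]
Step 18: x=[4.4701] v=[-6.8803]
Step 19: x=[4.1484] v=[-6.4334]
Step 20: x=[3.8532] v=[-5.9034]
Step 21: x=[3.5883] v=[-5.2971]
Step 22: x=[3.3572] v=[-4.6224]
Step 23: x=[3.1628] v=[-3.8880]
Step 24: x=[3.0076] v=[-3.1034]
Step 25: x=[2.8937] v=[-2.2787]
Step 26: x=[2.8225] v=[-1.4246]
Step 27: x=[2.7949] v=[-0.5521]
Step 28: x=[2.8113] v=[0.3276]
First v>=0 after going negative at step 28, time=1.4000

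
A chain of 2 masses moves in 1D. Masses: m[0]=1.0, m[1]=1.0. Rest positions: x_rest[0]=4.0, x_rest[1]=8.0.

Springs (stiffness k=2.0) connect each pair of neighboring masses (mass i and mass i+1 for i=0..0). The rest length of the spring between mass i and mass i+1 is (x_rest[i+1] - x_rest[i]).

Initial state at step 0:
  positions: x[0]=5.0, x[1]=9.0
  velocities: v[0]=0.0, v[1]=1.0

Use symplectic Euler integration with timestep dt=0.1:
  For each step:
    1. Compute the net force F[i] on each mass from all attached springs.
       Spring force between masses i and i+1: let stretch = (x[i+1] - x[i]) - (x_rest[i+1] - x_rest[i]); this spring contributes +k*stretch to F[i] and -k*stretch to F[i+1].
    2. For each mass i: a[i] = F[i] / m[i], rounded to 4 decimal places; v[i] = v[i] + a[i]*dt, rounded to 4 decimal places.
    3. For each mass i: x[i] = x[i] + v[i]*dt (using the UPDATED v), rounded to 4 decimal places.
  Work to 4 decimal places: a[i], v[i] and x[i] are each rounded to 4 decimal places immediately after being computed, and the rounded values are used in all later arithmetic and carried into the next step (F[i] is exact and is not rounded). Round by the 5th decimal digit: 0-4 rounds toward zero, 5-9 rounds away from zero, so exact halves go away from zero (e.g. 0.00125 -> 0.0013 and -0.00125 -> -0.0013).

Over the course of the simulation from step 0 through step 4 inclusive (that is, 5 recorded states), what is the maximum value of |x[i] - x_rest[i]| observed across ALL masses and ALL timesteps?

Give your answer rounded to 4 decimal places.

Step 0: x=[5.0000 9.0000] v=[0.0000 1.0000]
Step 1: x=[5.0000 9.1000] v=[0.0000 1.0000]
Step 2: x=[5.0020 9.1980] v=[0.0200 0.9800]
Step 3: x=[5.0079 9.2921] v=[0.0592 0.9408]
Step 4: x=[5.0195 9.3805] v=[0.1160 0.8840]
Max displacement = 1.3805

Answer: 1.3805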